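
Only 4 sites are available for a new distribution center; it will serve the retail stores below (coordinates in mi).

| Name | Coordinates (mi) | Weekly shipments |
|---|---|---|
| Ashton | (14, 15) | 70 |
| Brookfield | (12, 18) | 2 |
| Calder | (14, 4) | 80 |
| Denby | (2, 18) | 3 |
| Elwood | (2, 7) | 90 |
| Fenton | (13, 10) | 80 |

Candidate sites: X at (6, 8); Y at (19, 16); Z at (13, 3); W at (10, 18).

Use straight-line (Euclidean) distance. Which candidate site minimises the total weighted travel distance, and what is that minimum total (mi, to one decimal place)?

Total weighted distance at each candidate:
  X (6, 8): total = 2468.8
  Y (19, 16): total = 3872.9
  Z (13, 3): total = 2655.3
  W (10, 18): total = 3450.5
Minimum is at X with total 2468.8 mi.

X, total 2468.8 mi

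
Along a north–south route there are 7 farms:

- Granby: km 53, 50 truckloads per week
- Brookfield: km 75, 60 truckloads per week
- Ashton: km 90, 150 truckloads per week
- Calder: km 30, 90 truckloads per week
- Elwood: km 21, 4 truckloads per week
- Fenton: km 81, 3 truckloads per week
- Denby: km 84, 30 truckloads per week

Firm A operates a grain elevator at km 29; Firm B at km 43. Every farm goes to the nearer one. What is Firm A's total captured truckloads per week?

94

The indifferent point is the midpoint (29+43)/2 = 36; farms left of it (closer to Firm A at 29) go to Firm A, those right go to Firm B.
  Elwood at 21 (w=4) → Firm A
  Calder at 30 (w=90) → Firm A
  Granby at 53 (w=50) → Firm B
  Brookfield at 75 (w=60) → Firm B
  Fenton at 81 (w=3) → Firm B
  Denby at 84 (w=30) → Firm B
  Ashton at 90 (w=150) → Firm B
Firm A captures 94; Firm B captures 293.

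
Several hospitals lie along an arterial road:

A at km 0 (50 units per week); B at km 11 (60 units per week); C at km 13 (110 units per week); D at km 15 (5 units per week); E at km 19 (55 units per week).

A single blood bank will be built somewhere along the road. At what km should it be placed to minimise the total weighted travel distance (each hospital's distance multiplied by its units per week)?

x = 13

For a sum of weighted absolute distances on a line, the optimum is the weighted median (not the mean). Total weight W = 280; half-weight = 140.
Sort by position and accumulate weight:
  km 0 (A, w=50) → cum 50
  km 11 (B, w=60) → cum 110
  km 13 (C, w=110) → cum 220  ≥ 140 → median here
  km 15 (D, w=5) → cum 225
  km 19 (E, w=55) → cum 280
Optimal location: km 13.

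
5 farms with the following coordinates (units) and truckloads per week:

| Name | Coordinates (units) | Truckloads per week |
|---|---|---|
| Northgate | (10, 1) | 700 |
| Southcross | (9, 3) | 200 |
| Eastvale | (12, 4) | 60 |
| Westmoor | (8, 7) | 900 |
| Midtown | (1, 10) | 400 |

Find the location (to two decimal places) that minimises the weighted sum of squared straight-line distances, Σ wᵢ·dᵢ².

The minimiser of Σwᵢ‖p−pᵢ‖² is the weighted centroid p* = (Σwᵢpᵢ)/(Σwᵢ).
Σwᵢ = 2260.
Σwᵢxᵢ = 700·10 + 200·9 + 60·12 + 900·8 + 400·1 = 17120.
Σwᵢyᵢ = 700·1 + 200·3 + 60·4 + 900·7 + 400·10 = 11840.
x* = 17120/2260 = 7.58, y* = 11840/2260 = 5.24.

(7.58, 5.24)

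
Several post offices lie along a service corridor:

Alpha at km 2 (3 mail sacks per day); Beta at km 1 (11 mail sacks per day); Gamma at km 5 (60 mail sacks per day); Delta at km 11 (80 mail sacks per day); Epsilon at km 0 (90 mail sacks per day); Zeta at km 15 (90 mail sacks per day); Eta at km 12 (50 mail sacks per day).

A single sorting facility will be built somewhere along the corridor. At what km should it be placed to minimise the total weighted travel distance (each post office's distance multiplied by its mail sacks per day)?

x = 11

For a sum of weighted absolute distances on a line, the optimum is the weighted median (not the mean). Total weight W = 384; half-weight = 192.
Sort by position and accumulate weight:
  km 0 (Epsilon, w=90) → cum 90
  km 1 (Beta, w=11) → cum 101
  km 2 (Alpha, w=3) → cum 104
  km 5 (Gamma, w=60) → cum 164
  km 11 (Delta, w=80) → cum 244  ≥ 192 → median here
  km 12 (Eta, w=50) → cum 294
  km 15 (Zeta, w=90) → cum 384
Optimal location: km 11.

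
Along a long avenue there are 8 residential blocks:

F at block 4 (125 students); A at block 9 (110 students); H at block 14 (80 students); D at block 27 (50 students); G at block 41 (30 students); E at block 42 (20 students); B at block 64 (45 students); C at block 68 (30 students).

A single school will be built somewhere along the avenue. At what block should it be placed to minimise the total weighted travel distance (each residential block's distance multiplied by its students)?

x = 14

For a sum of weighted absolute distances on a line, the optimum is the weighted median (not the mean). Total weight W = 490; half-weight = 245.
Sort by position and accumulate weight:
  block 4 (F, w=125) → cum 125
  block 9 (A, w=110) → cum 235
  block 14 (H, w=80) → cum 315  ≥ 245 → median here
  block 27 (D, w=50) → cum 365
  block 41 (G, w=30) → cum 395
  block 42 (E, w=20) → cum 415
  block 64 (B, w=45) → cum 460
  block 68 (C, w=30) → cum 490
Optimal location: block 14.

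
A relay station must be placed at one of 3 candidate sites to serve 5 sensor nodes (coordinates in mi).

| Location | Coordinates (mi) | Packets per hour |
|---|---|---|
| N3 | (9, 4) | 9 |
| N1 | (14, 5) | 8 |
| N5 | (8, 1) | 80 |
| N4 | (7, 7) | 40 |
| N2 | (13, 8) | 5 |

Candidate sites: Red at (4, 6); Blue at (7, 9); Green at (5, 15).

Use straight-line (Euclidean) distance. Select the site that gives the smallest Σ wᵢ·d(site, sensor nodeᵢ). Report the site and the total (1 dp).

Red, total 813.7 mi

Total weighted distance at each candidate:
  Red (4, 6): total = 813.7
  Blue (7, 9): total = 868.4
  Green (5, 15): total = 1741.4
Minimum is at Red with total 813.7 mi.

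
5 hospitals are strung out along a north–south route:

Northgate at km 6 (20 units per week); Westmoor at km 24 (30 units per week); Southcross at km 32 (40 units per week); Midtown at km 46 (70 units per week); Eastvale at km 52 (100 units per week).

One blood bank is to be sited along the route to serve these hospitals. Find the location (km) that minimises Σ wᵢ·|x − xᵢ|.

x = 46

For a sum of weighted absolute distances on a line, the optimum is the weighted median (not the mean). Total weight W = 260; half-weight = 130.
Sort by position and accumulate weight:
  km 6 (Northgate, w=20) → cum 20
  km 24 (Westmoor, w=30) → cum 50
  km 32 (Southcross, w=40) → cum 90
  km 46 (Midtown, w=70) → cum 160  ≥ 130 → median here
  km 52 (Eastvale, w=100) → cum 260
Optimal location: km 46.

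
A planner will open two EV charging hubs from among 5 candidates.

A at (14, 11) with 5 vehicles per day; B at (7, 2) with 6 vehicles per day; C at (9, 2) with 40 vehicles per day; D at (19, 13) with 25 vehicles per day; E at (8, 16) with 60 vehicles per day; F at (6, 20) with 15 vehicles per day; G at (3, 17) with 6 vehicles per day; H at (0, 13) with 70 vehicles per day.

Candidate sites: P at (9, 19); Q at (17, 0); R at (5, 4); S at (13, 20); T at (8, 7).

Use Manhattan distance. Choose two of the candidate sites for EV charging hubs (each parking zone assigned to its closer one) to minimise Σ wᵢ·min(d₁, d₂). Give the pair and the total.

{P, T}, total 2054

Evaluate every pair (each demand assigned to the nearer of the two):
  {P, T}: total = 2054
  {P, R}: total = 2057
  {P, Q}: total = 2310
  {R, S}: total = 2342
  {S, T}: total = 2354
  {Q, T}: total = 2536
  {P, S}: total = 2567
  {R, T}: total = 2574
  {Q, R}: total = 2934
  {Q, S}: total = 2970
Best pair: {P, T} with total 2054.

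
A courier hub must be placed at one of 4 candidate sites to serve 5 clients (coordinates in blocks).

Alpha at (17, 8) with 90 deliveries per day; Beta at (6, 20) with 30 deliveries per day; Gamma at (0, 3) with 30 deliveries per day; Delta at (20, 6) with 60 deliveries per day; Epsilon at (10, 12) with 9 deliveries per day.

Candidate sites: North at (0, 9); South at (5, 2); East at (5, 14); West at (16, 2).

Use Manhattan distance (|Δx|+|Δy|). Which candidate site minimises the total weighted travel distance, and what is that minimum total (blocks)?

West, total 2604 blocks

Total weighted distance at each candidate:
  North (0, 9): total = 3807
  South (5, 2): total = 3645
  East (5, 14): total = 3753
  West (16, 2): total = 2604
Minimum is at West with total 2604 blocks.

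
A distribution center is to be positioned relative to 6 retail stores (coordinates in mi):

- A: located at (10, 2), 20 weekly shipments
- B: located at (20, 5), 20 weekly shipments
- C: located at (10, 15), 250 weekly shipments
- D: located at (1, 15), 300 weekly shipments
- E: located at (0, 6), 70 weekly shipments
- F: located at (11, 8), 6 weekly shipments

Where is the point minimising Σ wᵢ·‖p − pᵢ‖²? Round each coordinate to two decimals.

The minimiser of Σwᵢ‖p−pᵢ‖² is the weighted centroid p* = (Σwᵢpᵢ)/(Σwᵢ).
Σwᵢ = 666.
Σwᵢxᵢ = 20·10 + 20·20 + 250·10 + 300·1 + 70·0 + 6·11 = 3466.
Σwᵢyᵢ = 20·2 + 20·5 + 250·15 + 300·15 + 70·6 + 6·8 = 8858.
x* = 3466/666 = 5.20, y* = 8858/666 = 13.30.

(5.20, 13.30)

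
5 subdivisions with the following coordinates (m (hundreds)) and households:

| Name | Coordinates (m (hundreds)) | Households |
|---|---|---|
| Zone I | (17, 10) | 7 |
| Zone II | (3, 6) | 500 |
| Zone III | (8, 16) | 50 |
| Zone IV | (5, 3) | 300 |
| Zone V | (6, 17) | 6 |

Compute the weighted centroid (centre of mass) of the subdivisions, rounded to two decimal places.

The minimiser of Σwᵢ‖p−pᵢ‖² is the weighted centroid p* = (Σwᵢpᵢ)/(Σwᵢ).
Σwᵢ = 863.
Σwᵢxᵢ = 7·17 + 500·3 + 50·8 + 300·5 + 6·6 = 3555.
Σwᵢyᵢ = 7·10 + 500·6 + 50·16 + 300·3 + 6·17 = 4872.
x* = 3555/863 = 4.12, y* = 4872/863 = 5.65.

(4.12, 5.65)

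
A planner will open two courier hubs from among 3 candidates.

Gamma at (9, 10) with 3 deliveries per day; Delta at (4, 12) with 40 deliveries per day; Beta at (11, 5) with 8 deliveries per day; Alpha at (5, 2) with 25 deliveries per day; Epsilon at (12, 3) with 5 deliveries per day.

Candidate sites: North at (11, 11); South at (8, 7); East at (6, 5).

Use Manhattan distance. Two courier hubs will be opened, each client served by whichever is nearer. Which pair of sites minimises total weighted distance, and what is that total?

Evaluate every pair (each demand assigned to the nearer of the two):
  {North, East}: total = 509
  {South, East}: total = 552
  {North, South}: total = 609
Best pair: {North, East} with total 509.

{North, East}, total 509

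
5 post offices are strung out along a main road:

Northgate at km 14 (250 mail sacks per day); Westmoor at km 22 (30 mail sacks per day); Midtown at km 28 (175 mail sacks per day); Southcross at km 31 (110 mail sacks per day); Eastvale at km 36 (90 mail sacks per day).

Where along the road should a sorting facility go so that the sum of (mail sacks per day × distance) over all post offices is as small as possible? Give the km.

For a sum of weighted absolute distances on a line, the optimum is the weighted median (not the mean). Total weight W = 655; half-weight = 327.5.
Sort by position and accumulate weight:
  km 14 (Northgate, w=250) → cum 250
  km 22 (Westmoor, w=30) → cum 280
  km 28 (Midtown, w=175) → cum 455  ≥ 327.5 → median here
  km 31 (Southcross, w=110) → cum 565
  km 36 (Eastvale, w=90) → cum 655
Optimal location: km 28.

x = 28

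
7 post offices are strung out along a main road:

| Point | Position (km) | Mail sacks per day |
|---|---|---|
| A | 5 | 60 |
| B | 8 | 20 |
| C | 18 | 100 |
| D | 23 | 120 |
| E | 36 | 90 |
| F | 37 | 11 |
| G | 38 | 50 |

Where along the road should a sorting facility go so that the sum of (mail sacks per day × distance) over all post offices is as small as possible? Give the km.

x = 23

For a sum of weighted absolute distances on a line, the optimum is the weighted median (not the mean). Total weight W = 451; half-weight = 225.5.
Sort by position and accumulate weight:
  km 5 (A, w=60) → cum 60
  km 8 (B, w=20) → cum 80
  km 18 (C, w=100) → cum 180
  km 23 (D, w=120) → cum 300  ≥ 225.5 → median here
  km 36 (E, w=90) → cum 390
  km 37 (F, w=11) → cum 401
  km 38 (G, w=50) → cum 451
Optimal location: km 23.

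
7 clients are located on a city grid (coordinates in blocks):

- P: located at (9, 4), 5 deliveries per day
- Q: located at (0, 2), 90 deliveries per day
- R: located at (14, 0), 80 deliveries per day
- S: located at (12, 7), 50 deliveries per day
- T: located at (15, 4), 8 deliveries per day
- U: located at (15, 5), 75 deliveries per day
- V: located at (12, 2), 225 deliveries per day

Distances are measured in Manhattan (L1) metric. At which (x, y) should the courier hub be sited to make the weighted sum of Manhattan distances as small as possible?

Manhattan distance separates: Σwᵢ(|x−xᵢ|+|y−yᵢ|) = Σwᵢ|x−xᵢ| + Σwᵢ|y−yᵢ|, so x and y are optimised independently as 1-D weighted medians.
Total weight W = 533; half = 266.5.
x-coordinate, sorted with cumulative weight:
  x=0 (Q, w=90) cum 90
  x=9 (P, w=5) cum 95
  x=12 (S, w=50) cum 145
  x=12 (V, w=225) cum 370  ← median
  x=14 (R, w=80) cum 450
  x=15 (T, w=8) cum 458
  x=15 (U, w=75) cum 533
⇒ x* = 12
y-coordinate, sorted with cumulative weight:
  y=0 (R, w=80) cum 80
  y=2 (Q, w=90) cum 170
  y=2 (V, w=225) cum 395  ← median
  y=4 (P, w=5) cum 400
  y=4 (T, w=8) cum 408
  y=5 (U, w=75) cum 483
  y=7 (S, w=50) cum 533
⇒ y* = 2

(12, 2)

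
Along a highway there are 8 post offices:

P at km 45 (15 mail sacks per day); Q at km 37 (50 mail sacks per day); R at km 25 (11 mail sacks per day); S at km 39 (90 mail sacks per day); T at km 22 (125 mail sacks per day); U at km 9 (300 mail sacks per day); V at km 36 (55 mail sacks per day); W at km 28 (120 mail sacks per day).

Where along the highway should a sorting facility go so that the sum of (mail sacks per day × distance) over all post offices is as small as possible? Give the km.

For a sum of weighted absolute distances on a line, the optimum is the weighted median (not the mean). Total weight W = 766; half-weight = 383.
Sort by position and accumulate weight:
  km 9 (U, w=300) → cum 300
  km 22 (T, w=125) → cum 425  ≥ 383 → median here
  km 25 (R, w=11) → cum 436
  km 28 (W, w=120) → cum 556
  km 36 (V, w=55) → cum 611
  km 37 (Q, w=50) → cum 661
  km 39 (S, w=90) → cum 751
  km 45 (P, w=15) → cum 766
Optimal location: km 22.

x = 22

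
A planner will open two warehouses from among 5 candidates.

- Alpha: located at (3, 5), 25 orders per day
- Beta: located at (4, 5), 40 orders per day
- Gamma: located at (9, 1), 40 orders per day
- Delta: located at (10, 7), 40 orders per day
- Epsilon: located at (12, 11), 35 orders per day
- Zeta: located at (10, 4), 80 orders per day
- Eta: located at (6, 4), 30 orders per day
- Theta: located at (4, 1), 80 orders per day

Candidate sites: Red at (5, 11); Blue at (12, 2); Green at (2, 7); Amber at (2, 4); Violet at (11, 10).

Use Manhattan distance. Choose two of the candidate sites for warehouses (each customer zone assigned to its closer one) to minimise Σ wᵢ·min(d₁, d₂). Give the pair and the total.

{Blue, Amber}, total 1765

Evaluate every pair (each demand assigned to the nearer of the two):
  {Blue, Amber}: total = 1765
  {Amber, Violet}: total = 1880
  {Blue, Green}: total = 2160
  {Green, Violet}: total = 2315
  {Red, Amber}: total = 2335
  {Blue, Violet}: total = 2410
  {Red, Blue}: total = 2445
  {Green, Amber}: total = 2540
  {Red, Violet}: total = 2830
  {Red, Green}: total = 3050
Best pair: {Blue, Amber} with total 1765.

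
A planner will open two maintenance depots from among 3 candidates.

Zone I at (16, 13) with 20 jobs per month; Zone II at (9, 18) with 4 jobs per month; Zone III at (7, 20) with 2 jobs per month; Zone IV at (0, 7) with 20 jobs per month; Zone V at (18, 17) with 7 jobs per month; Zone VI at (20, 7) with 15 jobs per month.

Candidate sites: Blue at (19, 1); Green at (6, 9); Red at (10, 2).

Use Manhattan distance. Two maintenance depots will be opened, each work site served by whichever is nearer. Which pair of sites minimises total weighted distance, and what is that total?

Evaluate every pair (each demand assigned to the nearer of the two):
  {Blue, Green}: total = 736
  {Green, Red}: total = 877
  {Blue, Red}: total = 934
Best pair: {Blue, Green} with total 736.

{Blue, Green}, total 736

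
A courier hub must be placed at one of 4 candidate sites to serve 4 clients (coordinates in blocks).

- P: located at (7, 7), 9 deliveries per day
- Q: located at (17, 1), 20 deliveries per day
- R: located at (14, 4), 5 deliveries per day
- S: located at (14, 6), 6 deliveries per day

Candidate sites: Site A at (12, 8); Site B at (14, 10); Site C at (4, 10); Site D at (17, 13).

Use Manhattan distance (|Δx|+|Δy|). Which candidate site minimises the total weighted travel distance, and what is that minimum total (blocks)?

Total weighted distance at each candidate:
  Site A (12, 8): total = 348
  Site B (14, 10): total = 384
  Site C (4, 10): total = 658
  Site D (17, 13): total = 504
Minimum is at Site A with total 348 blocks.

Site A, total 348 blocks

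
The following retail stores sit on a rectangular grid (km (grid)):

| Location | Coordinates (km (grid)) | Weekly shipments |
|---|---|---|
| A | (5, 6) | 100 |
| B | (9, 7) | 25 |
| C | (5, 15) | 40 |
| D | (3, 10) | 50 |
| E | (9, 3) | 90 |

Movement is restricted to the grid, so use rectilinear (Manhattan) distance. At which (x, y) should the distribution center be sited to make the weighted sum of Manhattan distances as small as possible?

(5, 6)

Manhattan distance separates: Σwᵢ(|x−xᵢ|+|y−yᵢ|) = Σwᵢ|x−xᵢ| + Σwᵢ|y−yᵢ|, so x and y are optimised independently as 1-D weighted medians.
Total weight W = 305; half = 152.5.
x-coordinate, sorted with cumulative weight:
  x=3 (D, w=50) cum 50
  x=5 (A, w=100) cum 150
  x=5 (C, w=40) cum 190  ← median
  x=9 (B, w=25) cum 215
  x=9 (E, w=90) cum 305
⇒ x* = 5
y-coordinate, sorted with cumulative weight:
  y=3 (E, w=90) cum 90
  y=6 (A, w=100) cum 190  ← median
  y=7 (B, w=25) cum 215
  y=10 (D, w=50) cum 265
  y=15 (C, w=40) cum 305
⇒ y* = 6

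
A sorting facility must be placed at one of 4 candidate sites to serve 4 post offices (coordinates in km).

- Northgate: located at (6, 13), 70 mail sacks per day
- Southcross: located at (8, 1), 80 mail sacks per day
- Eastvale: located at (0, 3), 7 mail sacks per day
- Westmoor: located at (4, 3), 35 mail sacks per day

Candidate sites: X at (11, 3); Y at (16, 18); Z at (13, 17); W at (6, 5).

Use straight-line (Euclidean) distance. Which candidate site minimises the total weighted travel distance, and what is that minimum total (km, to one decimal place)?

W, total 1061.0 km

Total weighted distance at each candidate:
  X (11, 3): total = 1393.1
  Y (16, 18): total = 3111.5
  Z (13, 17): total = 2621.7
  W (6, 5): total = 1061.0
Minimum is at W with total 1061.0 km.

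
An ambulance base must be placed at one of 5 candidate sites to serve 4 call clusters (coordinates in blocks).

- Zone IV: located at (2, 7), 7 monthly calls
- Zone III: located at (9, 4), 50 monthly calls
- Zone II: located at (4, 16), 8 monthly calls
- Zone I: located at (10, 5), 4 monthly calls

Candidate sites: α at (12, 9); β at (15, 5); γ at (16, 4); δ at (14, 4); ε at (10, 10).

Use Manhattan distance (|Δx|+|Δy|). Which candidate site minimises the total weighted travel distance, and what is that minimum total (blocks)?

ε, total 543 blocks

Total weighted distance at each candidate:
  α (12, 9): total = 628
  β (15, 5): total = 651
  γ (16, 4): total = 689
  δ (14, 4): total = 551
  ε (10, 10): total = 543
Minimum is at ε with total 543 blocks.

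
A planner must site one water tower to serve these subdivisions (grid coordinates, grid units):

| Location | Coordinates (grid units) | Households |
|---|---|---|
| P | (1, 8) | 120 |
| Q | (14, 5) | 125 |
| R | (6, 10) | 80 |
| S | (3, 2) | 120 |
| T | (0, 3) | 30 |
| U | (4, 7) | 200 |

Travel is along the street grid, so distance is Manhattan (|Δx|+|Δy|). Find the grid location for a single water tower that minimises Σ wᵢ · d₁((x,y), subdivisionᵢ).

Manhattan distance separates: Σwᵢ(|x−xᵢ|+|y−yᵢ|) = Σwᵢ|x−xᵢ| + Σwᵢ|y−yᵢ|, so x and y are optimised independently as 1-D weighted medians.
Total weight W = 675; half = 337.5.
x-coordinate, sorted with cumulative weight:
  x=0 (T, w=30) cum 30
  x=1 (P, w=120) cum 150
  x=3 (S, w=120) cum 270
  x=4 (U, w=200) cum 470  ← median
  x=6 (R, w=80) cum 550
  x=14 (Q, w=125) cum 675
⇒ x* = 4
y-coordinate, sorted with cumulative weight:
  y=2 (S, w=120) cum 120
  y=3 (T, w=30) cum 150
  y=5 (Q, w=125) cum 275
  y=7 (U, w=200) cum 475  ← median
  y=8 (P, w=120) cum 595
  y=10 (R, w=80) cum 675
⇒ y* = 7

(4, 7)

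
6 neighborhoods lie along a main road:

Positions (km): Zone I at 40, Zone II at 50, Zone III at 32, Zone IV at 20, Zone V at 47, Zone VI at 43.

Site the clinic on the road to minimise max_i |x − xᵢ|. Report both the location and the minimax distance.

location 35, max distance 15

The 1-center on a line is the midpoint of the two extreme points: leftmost at 20, rightmost at 50.
Optimal location = (20 + 50)/2 = 35; maximum distance = (50 − 20)/2 = 15.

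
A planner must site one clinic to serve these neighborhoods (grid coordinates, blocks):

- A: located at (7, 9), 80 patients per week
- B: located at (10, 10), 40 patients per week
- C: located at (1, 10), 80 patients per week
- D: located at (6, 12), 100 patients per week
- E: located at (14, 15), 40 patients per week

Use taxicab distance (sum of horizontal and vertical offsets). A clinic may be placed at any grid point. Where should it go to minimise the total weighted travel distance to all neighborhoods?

(6, 10)

Manhattan distance separates: Σwᵢ(|x−xᵢ|+|y−yᵢ|) = Σwᵢ|x−xᵢ| + Σwᵢ|y−yᵢ|, so x and y are optimised independently as 1-D weighted medians.
Total weight W = 340; half = 170.
x-coordinate, sorted with cumulative weight:
  x=1 (C, w=80) cum 80
  x=6 (D, w=100) cum 180  ← median
  x=7 (A, w=80) cum 260
  x=10 (B, w=40) cum 300
  x=14 (E, w=40) cum 340
⇒ x* = 6
y-coordinate, sorted with cumulative weight:
  y=9 (A, w=80) cum 80
  y=10 (B, w=40) cum 120
  y=10 (C, w=80) cum 200  ← median
  y=12 (D, w=100) cum 300
  y=15 (E, w=40) cum 340
⇒ y* = 10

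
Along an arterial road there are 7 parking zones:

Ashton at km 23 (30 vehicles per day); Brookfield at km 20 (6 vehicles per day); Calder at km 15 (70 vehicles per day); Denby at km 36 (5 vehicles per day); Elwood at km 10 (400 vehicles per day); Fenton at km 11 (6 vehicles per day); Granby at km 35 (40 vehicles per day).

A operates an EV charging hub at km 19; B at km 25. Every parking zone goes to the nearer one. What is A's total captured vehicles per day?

The indifferent point is the midpoint (19+25)/2 = 22; parking zones left of it (closer to A at 19) go to A, those right go to B.
  Elwood at 10 (w=400) → A
  Fenton at 11 (w=6) → A
  Calder at 15 (w=70) → A
  Brookfield at 20 (w=6) → A
  Ashton at 23 (w=30) → B
  Granby at 35 (w=40) → B
  Denby at 36 (w=5) → B
A captures 482; B captures 75.

482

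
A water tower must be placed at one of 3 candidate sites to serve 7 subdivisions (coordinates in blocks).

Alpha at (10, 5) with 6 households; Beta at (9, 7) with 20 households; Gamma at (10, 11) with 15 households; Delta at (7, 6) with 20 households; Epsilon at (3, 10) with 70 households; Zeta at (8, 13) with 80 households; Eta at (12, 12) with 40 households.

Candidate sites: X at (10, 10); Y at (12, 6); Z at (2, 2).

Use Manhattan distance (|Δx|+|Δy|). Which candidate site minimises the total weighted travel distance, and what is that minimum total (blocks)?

Total weighted distance at each candidate:
  X (10, 10): total = 1315
  Y (12, 6): total = 2333
  Z (2, 2): total = 3531
Minimum is at X with total 1315 blocks.

X, total 1315 blocks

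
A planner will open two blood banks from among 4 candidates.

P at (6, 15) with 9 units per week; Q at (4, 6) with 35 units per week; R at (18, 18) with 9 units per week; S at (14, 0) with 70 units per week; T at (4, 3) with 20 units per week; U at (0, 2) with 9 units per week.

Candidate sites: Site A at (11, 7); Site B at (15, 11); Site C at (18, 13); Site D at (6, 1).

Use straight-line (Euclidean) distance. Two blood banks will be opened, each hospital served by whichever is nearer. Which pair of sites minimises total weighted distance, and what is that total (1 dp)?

Evaluate every pair (each demand assigned to the nearer of the two):
  {Site C, Site D}: total = 1018.6
  {Site B, Site D}: total = 1021.3
  {Site A, Site D}: total = 1035.1
  {Site A, Site C}: total = 1180.5
  {Site A, Site B}: total = 1204.0
  {Site B, Site C}: total = 1759.2
Best pair: {Site C, Site D} with total 1018.6.

{Site C, Site D}, total 1018.6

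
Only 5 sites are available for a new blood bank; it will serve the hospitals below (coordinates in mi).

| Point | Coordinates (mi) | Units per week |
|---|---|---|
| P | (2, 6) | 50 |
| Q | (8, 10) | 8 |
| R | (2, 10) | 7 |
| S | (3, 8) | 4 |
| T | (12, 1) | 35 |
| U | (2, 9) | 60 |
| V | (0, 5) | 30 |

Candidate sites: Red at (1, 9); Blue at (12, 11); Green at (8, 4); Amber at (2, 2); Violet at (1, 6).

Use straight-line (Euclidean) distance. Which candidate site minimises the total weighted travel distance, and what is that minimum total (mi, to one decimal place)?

Violet, total 809.7 mi

Total weighted distance at each candidate:
  Red (1, 9): total = 893.3
  Blue (12, 11): total = 2064.7
  Green (8, 4): total = 1334.7
  Amber (2, 2): total = 1240.2
  Violet (1, 6): total = 809.7
Minimum is at Violet with total 809.7 mi.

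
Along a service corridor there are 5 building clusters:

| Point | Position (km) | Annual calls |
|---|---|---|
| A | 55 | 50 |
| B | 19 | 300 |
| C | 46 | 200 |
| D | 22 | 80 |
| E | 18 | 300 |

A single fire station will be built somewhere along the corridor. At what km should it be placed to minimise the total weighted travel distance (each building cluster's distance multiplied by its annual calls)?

x = 19

For a sum of weighted absolute distances on a line, the optimum is the weighted median (not the mean). Total weight W = 930; half-weight = 465.
Sort by position and accumulate weight:
  km 18 (E, w=300) → cum 300
  km 19 (B, w=300) → cum 600  ≥ 465 → median here
  km 22 (D, w=80) → cum 680
  km 46 (C, w=200) → cum 880
  km 55 (A, w=50) → cum 930
Optimal location: km 19.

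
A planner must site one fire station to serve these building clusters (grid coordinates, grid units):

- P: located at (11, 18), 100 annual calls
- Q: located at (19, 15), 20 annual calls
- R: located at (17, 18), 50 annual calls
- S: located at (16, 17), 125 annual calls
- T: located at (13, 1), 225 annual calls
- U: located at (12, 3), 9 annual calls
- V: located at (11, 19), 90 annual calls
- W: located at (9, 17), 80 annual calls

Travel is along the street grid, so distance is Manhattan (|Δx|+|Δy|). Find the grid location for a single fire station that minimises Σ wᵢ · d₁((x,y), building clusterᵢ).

(13, 17)

Manhattan distance separates: Σwᵢ(|x−xᵢ|+|y−yᵢ|) = Σwᵢ|x−xᵢ| + Σwᵢ|y−yᵢ|, so x and y are optimised independently as 1-D weighted medians.
Total weight W = 699; half = 349.5.
x-coordinate, sorted with cumulative weight:
  x=9 (W, w=80) cum 80
  x=11 (P, w=100) cum 180
  x=11 (V, w=90) cum 270
  x=12 (U, w=9) cum 279
  x=13 (T, w=225) cum 504  ← median
  x=16 (S, w=125) cum 629
  x=17 (R, w=50) cum 679
  x=19 (Q, w=20) cum 699
⇒ x* = 13
y-coordinate, sorted with cumulative weight:
  y=1 (T, w=225) cum 225
  y=3 (U, w=9) cum 234
  y=15 (Q, w=20) cum 254
  y=17 (S, w=125) cum 379  ← median
  y=17 (W, w=80) cum 459
  y=18 (P, w=100) cum 559
  y=18 (R, w=50) cum 609
  y=19 (V, w=90) cum 699
⇒ y* = 17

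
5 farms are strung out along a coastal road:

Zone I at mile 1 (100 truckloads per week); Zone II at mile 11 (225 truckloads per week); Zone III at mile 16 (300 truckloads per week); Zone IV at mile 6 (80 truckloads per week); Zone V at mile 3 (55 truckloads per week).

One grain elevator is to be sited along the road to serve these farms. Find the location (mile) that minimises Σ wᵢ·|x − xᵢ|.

For a sum of weighted absolute distances on a line, the optimum is the weighted median (not the mean). Total weight W = 760; half-weight = 380.
Sort by position and accumulate weight:
  mile 1 (Zone I, w=100) → cum 100
  mile 3 (Zone V, w=55) → cum 155
  mile 6 (Zone IV, w=80) → cum 235
  mile 11 (Zone II, w=225) → cum 460  ≥ 380 → median here
  mile 16 (Zone III, w=300) → cum 760
Optimal location: mile 11.

x = 11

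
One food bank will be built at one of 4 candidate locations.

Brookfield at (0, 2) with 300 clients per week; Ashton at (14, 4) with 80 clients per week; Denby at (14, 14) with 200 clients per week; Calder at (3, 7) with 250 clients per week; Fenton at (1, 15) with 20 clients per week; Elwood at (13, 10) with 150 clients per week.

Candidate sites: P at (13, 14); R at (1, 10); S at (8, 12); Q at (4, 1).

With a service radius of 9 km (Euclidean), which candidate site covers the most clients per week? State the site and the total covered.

S, covering 620

Coverage radius r = 9 km; a point is covered iff (Δx)²+(Δy)² ≤ 9² = 81.
  P (13, 14): covers {Denby, Elwood} → 350
  R (1, 10): covers {Brookfield, Calder, Fenton} → 570
  S (8, 12): covers {Denby, Calder, Fenton, Elwood} → 620
  Q (4, 1): covers {Brookfield, Calder} → 550
Maximum coverage at S: 620 clients per week.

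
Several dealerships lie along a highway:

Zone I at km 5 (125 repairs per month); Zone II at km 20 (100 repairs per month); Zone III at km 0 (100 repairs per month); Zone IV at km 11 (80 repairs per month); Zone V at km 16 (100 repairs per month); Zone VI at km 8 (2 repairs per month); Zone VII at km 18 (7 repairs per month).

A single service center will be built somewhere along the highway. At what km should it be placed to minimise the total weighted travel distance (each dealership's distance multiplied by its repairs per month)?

For a sum of weighted absolute distances on a line, the optimum is the weighted median (not the mean). Total weight W = 514; half-weight = 257.
Sort by position and accumulate weight:
  km 0 (Zone III, w=100) → cum 100
  km 5 (Zone I, w=125) → cum 225
  km 8 (Zone VI, w=2) → cum 227
  km 11 (Zone IV, w=80) → cum 307  ≥ 257 → median here
  km 16 (Zone V, w=100) → cum 407
  km 18 (Zone VII, w=7) → cum 414
  km 20 (Zone II, w=100) → cum 514
Optimal location: km 11.

x = 11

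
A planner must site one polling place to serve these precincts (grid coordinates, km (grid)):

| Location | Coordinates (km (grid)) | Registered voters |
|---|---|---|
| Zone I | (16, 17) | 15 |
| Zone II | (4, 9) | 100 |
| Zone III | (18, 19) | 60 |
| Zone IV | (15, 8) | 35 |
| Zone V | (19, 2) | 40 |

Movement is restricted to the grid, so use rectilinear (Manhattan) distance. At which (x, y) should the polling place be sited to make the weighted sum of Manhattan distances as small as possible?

Manhattan distance separates: Σwᵢ(|x−xᵢ|+|y−yᵢ|) = Σwᵢ|x−xᵢ| + Σwᵢ|y−yᵢ|, so x and y are optimised independently as 1-D weighted medians.
Total weight W = 250; half = 125.
x-coordinate, sorted with cumulative weight:
  x=4 (Zone II, w=100) cum 100
  x=15 (Zone IV, w=35) cum 135  ← median
  x=16 (Zone I, w=15) cum 150
  x=18 (Zone III, w=60) cum 210
  x=19 (Zone V, w=40) cum 250
⇒ x* = 15
y-coordinate, sorted with cumulative weight:
  y=2 (Zone V, w=40) cum 40
  y=8 (Zone IV, w=35) cum 75
  y=9 (Zone II, w=100) cum 175  ← median
  y=17 (Zone I, w=15) cum 190
  y=19 (Zone III, w=60) cum 250
⇒ y* = 9

(15, 9)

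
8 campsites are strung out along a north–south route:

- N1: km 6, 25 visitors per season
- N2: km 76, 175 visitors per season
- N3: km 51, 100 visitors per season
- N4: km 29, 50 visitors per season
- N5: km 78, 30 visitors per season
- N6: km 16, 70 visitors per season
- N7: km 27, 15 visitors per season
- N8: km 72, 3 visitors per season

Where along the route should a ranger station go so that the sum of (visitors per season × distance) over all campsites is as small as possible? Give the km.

For a sum of weighted absolute distances on a line, the optimum is the weighted median (not the mean). Total weight W = 468; half-weight = 234.
Sort by position and accumulate weight:
  km 6 (N1, w=25) → cum 25
  km 16 (N6, w=70) → cum 95
  km 27 (N7, w=15) → cum 110
  km 29 (N4, w=50) → cum 160
  km 51 (N3, w=100) → cum 260  ≥ 234 → median here
  km 72 (N8, w=3) → cum 263
  km 76 (N2, w=175) → cum 438
  km 78 (N5, w=30) → cum 468
Optimal location: km 51.

x = 51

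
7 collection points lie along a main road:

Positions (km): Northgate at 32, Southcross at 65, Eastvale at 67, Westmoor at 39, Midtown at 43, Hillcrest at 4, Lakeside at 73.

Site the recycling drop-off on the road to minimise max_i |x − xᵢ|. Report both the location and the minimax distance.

The 1-center on a line is the midpoint of the two extreme points: leftmost at 4, rightmost at 73.
Optimal location = (4 + 73)/2 = 38.5; maximum distance = (73 − 4)/2 = 34.5.

location 38.5, max distance 34.5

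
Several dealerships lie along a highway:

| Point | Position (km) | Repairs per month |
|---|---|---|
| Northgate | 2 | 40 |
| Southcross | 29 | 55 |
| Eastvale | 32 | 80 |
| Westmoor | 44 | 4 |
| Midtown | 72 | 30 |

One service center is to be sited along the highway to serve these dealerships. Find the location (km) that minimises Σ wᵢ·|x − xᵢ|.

x = 32

For a sum of weighted absolute distances on a line, the optimum is the weighted median (not the mean). Total weight W = 209; half-weight = 104.5.
Sort by position and accumulate weight:
  km 2 (Northgate, w=40) → cum 40
  km 29 (Southcross, w=55) → cum 95
  km 32 (Eastvale, w=80) → cum 175  ≥ 104.5 → median here
  km 44 (Westmoor, w=4) → cum 179
  km 72 (Midtown, w=30) → cum 209
Optimal location: km 32.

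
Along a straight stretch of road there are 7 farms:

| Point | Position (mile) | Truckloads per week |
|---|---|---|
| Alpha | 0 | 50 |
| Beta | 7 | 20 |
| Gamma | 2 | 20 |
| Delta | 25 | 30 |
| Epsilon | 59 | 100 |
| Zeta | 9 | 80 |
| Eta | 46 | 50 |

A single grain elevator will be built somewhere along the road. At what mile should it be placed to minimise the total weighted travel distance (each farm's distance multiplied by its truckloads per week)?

For a sum of weighted absolute distances on a line, the optimum is the weighted median (not the mean). Total weight W = 350; half-weight = 175.
Sort by position and accumulate weight:
  mile 0 (Alpha, w=50) → cum 50
  mile 2 (Gamma, w=20) → cum 70
  mile 7 (Beta, w=20) → cum 90
  mile 9 (Zeta, w=80) → cum 170
  mile 25 (Delta, w=30) → cum 200  ≥ 175 → median here
  mile 46 (Eta, w=50) → cum 250
  mile 59 (Epsilon, w=100) → cum 350
Optimal location: mile 25.

x = 25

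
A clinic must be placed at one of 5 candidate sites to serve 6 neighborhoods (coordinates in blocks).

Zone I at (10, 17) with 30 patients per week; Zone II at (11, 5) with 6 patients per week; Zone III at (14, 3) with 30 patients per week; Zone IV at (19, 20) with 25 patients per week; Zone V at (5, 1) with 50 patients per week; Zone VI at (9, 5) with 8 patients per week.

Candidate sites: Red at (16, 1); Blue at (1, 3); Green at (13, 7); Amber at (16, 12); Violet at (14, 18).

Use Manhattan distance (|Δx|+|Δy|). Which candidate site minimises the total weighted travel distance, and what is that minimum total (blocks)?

Green, total 1787 blocks

Total weighted distance at each candidate:
  Red (16, 1): total = 2022
  Blue (1, 3): total = 2407
  Green (13, 7): total = 1787
  Amber (16, 12): total = 2219
  Violet (14, 18): total = 2315
Minimum is at Green with total 1787 blocks.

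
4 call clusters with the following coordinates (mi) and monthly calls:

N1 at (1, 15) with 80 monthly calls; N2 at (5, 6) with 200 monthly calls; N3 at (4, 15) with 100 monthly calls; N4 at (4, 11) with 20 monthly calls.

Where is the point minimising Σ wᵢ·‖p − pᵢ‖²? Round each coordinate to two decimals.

(3.90, 10.30)

The minimiser of Σwᵢ‖p−pᵢ‖² is the weighted centroid p* = (Σwᵢpᵢ)/(Σwᵢ).
Σwᵢ = 400.
Σwᵢxᵢ = 80·1 + 200·5 + 100·4 + 20·4 = 1560.
Σwᵢyᵢ = 80·15 + 200·6 + 100·15 + 20·11 = 4120.
x* = 1560/400 = 3.90, y* = 4120/400 = 10.30.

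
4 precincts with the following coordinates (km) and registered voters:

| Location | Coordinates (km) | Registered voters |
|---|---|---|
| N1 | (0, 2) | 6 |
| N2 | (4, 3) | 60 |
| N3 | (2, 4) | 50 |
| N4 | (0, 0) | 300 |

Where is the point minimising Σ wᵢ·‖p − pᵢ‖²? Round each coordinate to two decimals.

The minimiser of Σwᵢ‖p−pᵢ‖² is the weighted centroid p* = (Σwᵢpᵢ)/(Σwᵢ).
Σwᵢ = 416.
Σwᵢxᵢ = 6·0 + 60·4 + 50·2 + 300·0 = 340.
Σwᵢyᵢ = 6·2 + 60·3 + 50·4 + 300·0 = 392.
x* = 340/416 = 0.82, y* = 392/416 = 0.94.

(0.82, 0.94)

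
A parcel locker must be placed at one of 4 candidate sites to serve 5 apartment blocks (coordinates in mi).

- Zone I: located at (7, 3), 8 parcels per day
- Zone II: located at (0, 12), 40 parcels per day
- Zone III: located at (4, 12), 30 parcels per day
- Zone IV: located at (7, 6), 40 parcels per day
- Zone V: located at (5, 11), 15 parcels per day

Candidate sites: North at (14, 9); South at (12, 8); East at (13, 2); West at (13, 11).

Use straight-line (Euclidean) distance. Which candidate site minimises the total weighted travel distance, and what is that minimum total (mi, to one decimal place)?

Total weighted distance at each candidate:
  North (14, 9): total = 1402.6
  South (12, 8): total = 1160.5
  East (13, 2): total = 1577.4
  West (13, 11): total = 1305.6
Minimum is at South with total 1160.5 mi.

South, total 1160.5 mi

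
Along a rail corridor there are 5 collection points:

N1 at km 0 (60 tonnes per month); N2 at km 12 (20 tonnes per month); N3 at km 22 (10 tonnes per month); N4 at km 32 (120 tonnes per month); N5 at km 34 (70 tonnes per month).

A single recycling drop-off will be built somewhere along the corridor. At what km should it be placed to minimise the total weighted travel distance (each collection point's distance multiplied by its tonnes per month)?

x = 32

For a sum of weighted absolute distances on a line, the optimum is the weighted median (not the mean). Total weight W = 280; half-weight = 140.
Sort by position and accumulate weight:
  km 0 (N1, w=60) → cum 60
  km 12 (N2, w=20) → cum 80
  km 22 (N3, w=10) → cum 90
  km 32 (N4, w=120) → cum 210  ≥ 140 → median here
  km 34 (N5, w=70) → cum 280
Optimal location: km 32.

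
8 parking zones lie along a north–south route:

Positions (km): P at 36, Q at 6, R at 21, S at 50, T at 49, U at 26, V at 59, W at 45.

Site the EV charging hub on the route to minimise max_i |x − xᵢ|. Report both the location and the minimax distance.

location 32.5, max distance 26.5

The 1-center on a line is the midpoint of the two extreme points: leftmost at 6, rightmost at 59.
Optimal location = (6 + 59)/2 = 32.5; maximum distance = (59 − 6)/2 = 26.5.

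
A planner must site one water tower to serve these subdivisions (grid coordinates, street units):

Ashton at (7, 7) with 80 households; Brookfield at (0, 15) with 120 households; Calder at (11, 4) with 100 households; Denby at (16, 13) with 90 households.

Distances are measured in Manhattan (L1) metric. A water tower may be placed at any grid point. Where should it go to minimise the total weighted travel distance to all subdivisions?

(7, 13)

Manhattan distance separates: Σwᵢ(|x−xᵢ|+|y−yᵢ|) = Σwᵢ|x−xᵢ| + Σwᵢ|y−yᵢ|, so x and y are optimised independently as 1-D weighted medians.
Total weight W = 390; half = 195.
x-coordinate, sorted with cumulative weight:
  x=0 (Brookfield, w=120) cum 120
  x=7 (Ashton, w=80) cum 200  ← median
  x=11 (Calder, w=100) cum 300
  x=16 (Denby, w=90) cum 390
⇒ x* = 7
y-coordinate, sorted with cumulative weight:
  y=4 (Calder, w=100) cum 100
  y=7 (Ashton, w=80) cum 180
  y=13 (Denby, w=90) cum 270  ← median
  y=15 (Brookfield, w=120) cum 390
⇒ y* = 13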